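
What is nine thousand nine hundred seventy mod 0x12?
Convert nine thousand nine hundred seventy (English words) → 9×1000 + 9×100 + 70 = 9970 (decimal)
Convert 0x12 (hexadecimal) → 1×16 + 2 = 18 (decimal)
Compute 9970 mod 18 = 16
16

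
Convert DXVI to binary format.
Convert DXVI (Roman numeral) → 500 + 10 + 5 + 1 = 516 (decimal)
Convert 516 (decimal) → 516 = 512 + 4 → 0b1000000100 (binary)
0b1000000100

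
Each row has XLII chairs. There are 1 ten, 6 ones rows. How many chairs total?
Convert XLII (Roman numeral) → 40 + 1 + 1 = 42 (decimal)
Convert 1 ten, 6 ones (place-value notation) → 1×10 + 6 = 16 (decimal)
Compute 42 × 16 = 672
672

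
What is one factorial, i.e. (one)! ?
Convert one (English words) → 1 (decimal)
Compute 1! = 1
1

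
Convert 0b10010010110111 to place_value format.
Convert 0b10010010110111 (binary) → 8192 + 1024 + 128 + 32 + 16 + 4 + 2 + 1 = 9399 (decimal)
Convert 9399 (decimal) → 9399 = 9×1000 + 3×100 + 9×10 + 9 → 9 thousands, 3 hundreds, 9 tens, 9 ones (place-value notation)
9 thousands, 3 hundreds, 9 tens, 9 ones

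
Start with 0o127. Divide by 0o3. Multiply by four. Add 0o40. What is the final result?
Convert 0o127 (octal) → 1×64 + 2×8 + 7 = 87 (decimal)
Start: 87
Convert 0o3 (octal) → 3 (decimal)
87 ÷ 3 = 29
Convert four (English words) → 4 (decimal)
29 × 4 = 116
Convert 0o40 (octal) → 4×8 = 32 (decimal)
116 + 32 = 148
148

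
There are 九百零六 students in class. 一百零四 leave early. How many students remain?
Convert 九百零六 (Chinese numeral) → 9×100 + 6 = 906 (decimal)
Convert 一百零四 (Chinese numeral) → 1×100 + 4 = 104 (decimal)
Compute 906 - 104 = 802
802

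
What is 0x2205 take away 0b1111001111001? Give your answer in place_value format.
Convert 0x2205 (hexadecimal) → 2×4096 + 2×256 + 5 = 8709 (decimal)
Convert 0b1111001111001 (binary) → 4096 + 2048 + 1024 + 512 + 64 + 32 + 16 + 8 + 1 = 7801 (decimal)
Compute 8709 - 7801 = 908
Convert 908 (decimal) → 908 = 9×100 + 8 → 9 hundreds, 8 ones (place-value notation)
9 hundreds, 8 ones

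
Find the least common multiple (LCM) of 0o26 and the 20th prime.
Convert 0o26 (octal) → 2×8 + 6 = 22 (decimal)
Convert the 20th prime (prime index) → 71 (decimal)
Compute lcm(22, 71) = 1562
1562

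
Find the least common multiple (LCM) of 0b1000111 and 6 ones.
Convert 0b1000111 (binary) → 64 + 4 + 2 + 1 = 71 (decimal)
Convert 6 ones (place-value notation) → 6 (decimal)
Compute lcm(71, 6) = 426
426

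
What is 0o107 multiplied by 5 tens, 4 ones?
Convert 0o107 (octal) → 1×64 + 7 = 71 (decimal)
Convert 5 tens, 4 ones (place-value notation) → 5×10 + 4 = 54 (decimal)
Compute 71 × 54 = 3834
3834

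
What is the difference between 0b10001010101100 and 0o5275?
Convert 0b10001010101100 (binary) → 8192 + 512 + 128 + 32 + 8 + 4 = 8876 (decimal)
Convert 0o5275 (octal) → 5×512 + 2×64 + 7×8 + 5 = 2749 (decimal)
Difference: |8876 - 2749| = 6127
6127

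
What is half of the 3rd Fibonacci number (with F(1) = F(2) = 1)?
The 3rd Fibonacci number (with F(1) = F(2) = 1): 1, 1, 2 → 2
Compute 2 ÷ 2 = 1
1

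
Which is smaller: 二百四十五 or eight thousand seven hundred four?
Convert 二百四十五 (Chinese numeral) → 2×100 + 4×10 + 5 = 245 (decimal)
Convert eight thousand seven hundred four (English words) → 8×1000 + 7×100 + 4 = 8704 (decimal)
Compare 245 vs 8704: smaller = 245
245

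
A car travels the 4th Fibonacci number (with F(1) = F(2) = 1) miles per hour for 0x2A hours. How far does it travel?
Convert the 4th Fibonacci number (with F(1) = F(2) = 1) (Fibonacci index) → 1, 1, 2, 3 → 3 (decimal)
Convert 0x2A (hexadecimal) → 2×16 + 10 = 42 (decimal)
Compute 3 × 42 = 126
126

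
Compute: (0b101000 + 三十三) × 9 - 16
Convert 0b101000 (binary) → 32 + 8 = 40 (decimal)
Convert 三十三 (Chinese numeral) → 3×10 + 3 = 33 (decimal)
Expression in decimal: (40 + 33) × 9 - 16
Parentheses first: 40 + 33 = 73
Multiply: 73 × 9 = 657
Subtract: 657 - 16 = 641
641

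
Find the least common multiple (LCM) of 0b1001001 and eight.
Convert 0b1001001 (binary) → 64 + 8 + 1 = 73 (decimal)
Convert eight (English words) → 8 (decimal)
Compute lcm(73, 8) = 584
584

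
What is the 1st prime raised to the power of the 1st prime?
Convert the 1st prime (prime index) → 2 (decimal)
Convert the 1st prime (prime index) → 2 (decimal)
Compute 2 ^ 2 = 4
4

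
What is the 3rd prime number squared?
The 3rd prime number = 5
Compute 5² = 5 × 5 = 25
25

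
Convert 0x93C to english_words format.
Convert 0x93C (hexadecimal) → 9×256 + 3×16 + 12 = 2364 (decimal)
Convert 2364 (decimal) → 2364 = 2×1000 + 3×100 + 64 → two thousand three hundred sixty-four (English words)
two thousand three hundred sixty-four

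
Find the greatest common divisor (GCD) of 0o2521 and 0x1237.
Convert 0o2521 (octal) → 2×512 + 5×64 + 2×8 + 1 = 1361 (decimal)
Convert 0x1237 (hexadecimal) → 1×4096 + 2×256 + 3×16 + 7 = 4663 (decimal)
Compute gcd(1361, 4663) = 1
1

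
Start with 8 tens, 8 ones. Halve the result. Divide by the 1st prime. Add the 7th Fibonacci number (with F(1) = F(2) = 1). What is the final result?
Convert 8 tens, 8 ones (place-value notation) → 8×10 + 8 = 88 (decimal)
Start: 88
88 ÷ 2 = 44
Convert the 1st prime (prime index) → 2 (decimal)
44 ÷ 2 = 22
Convert the 7th Fibonacci number (with F(1) = F(2) = 1) (Fibonacci index) → 1, 1, 2, 3, 5, 8, 13 → 13 (decimal)
22 + 13 = 35
35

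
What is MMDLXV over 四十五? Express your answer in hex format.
Convert MMDLXV (Roman numeral) → 1000 + 1000 + 500 + 50 + 10 + 5 = 2565 (decimal)
Convert 四十五 (Chinese numeral) → 4×10 + 5 = 45 (decimal)
Compute 2565 ÷ 45 = 57
Convert 57 (decimal) → 57 = 3×16 + 9 → 0x39 (hexadecimal)
0x39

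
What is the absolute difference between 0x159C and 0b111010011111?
Convert 0x159C (hexadecimal) → 1×4096 + 5×256 + 9×16 + 12 = 5532 (decimal)
Convert 0b111010011111 (binary) → 2048 + 1024 + 512 + 128 + 16 + 8 + 4 + 2 + 1 = 3743 (decimal)
Compute |5532 - 3743| = 1789
1789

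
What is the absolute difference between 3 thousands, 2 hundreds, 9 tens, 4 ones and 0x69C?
Convert 3 thousands, 2 hundreds, 9 tens, 4 ones (place-value notation) → 3×1000 + 2×100 + 9×10 + 4 = 3294 (decimal)
Convert 0x69C (hexadecimal) → 6×256 + 9×16 + 12 = 1692 (decimal)
Compute |3294 - 1692| = 1602
1602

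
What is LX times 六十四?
Convert LX (Roman numeral) → 50 + 10 = 60 (decimal)
Convert 六十四 (Chinese numeral) → 6×10 + 4 = 64 (decimal)
Compute 60 × 64 = 3840
3840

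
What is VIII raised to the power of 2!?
Convert VIII (Roman numeral) → 5 + 1 + 1 + 1 = 8 (decimal)
Convert 2! (factorial) → 2 (decimal)
Compute 8 ^ 2 = 64
64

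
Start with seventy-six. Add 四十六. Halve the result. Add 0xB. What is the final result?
Convert seventy-six (English words) → 76 (decimal)
Start: 76
Convert 四十六 (Chinese numeral) → 4×10 + 6 = 46 (decimal)
76 + 46 = 122
122 ÷ 2 = 61
Convert 0xB (hexadecimal) → 11 (decimal)
61 + 11 = 72
72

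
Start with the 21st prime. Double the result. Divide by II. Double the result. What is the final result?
Convert the 21st prime (prime index) → 73 (decimal)
Start: 73
73 × 2 = 146
Convert II (Roman numeral) → 1 + 1 = 2 (decimal)
146 ÷ 2 = 73
73 × 2 = 146
146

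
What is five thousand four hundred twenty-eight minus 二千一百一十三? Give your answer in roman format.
Convert five thousand four hundred twenty-eight (English words) → 5×1000 + 4×100 + 28 = 5428 (decimal)
Convert 二千一百一十三 (Chinese numeral) → 2×1000 + 1×100 + 1×10 + 3 = 2113 (decimal)
Compute 5428 - 2113 = 3315
Convert 3315 (decimal) → 3315 = 1000 + 1000 + 1000 + 100 + 100 + 100 + 10 + 5 → MMMCCCXV (Roman numeral)
MMMCCCXV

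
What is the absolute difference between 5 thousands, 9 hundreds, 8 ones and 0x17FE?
Convert 5 thousands, 9 hundreds, 8 ones (place-value notation) → 5×1000 + 9×100 + 8 = 5908 (decimal)
Convert 0x17FE (hexadecimal) → 1×4096 + 7×256 + 15×16 + 14 = 6142 (decimal)
Compute |5908 - 6142| = 234
234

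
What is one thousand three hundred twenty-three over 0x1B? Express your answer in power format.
Convert one thousand three hundred twenty-three (English words) → 1×1000 + 3×100 + 23 = 1323 (decimal)
Convert 0x1B (hexadecimal) → 1×16 + 11 = 27 (decimal)
Compute 1323 ÷ 27 = 49
Convert 49 (decimal) → 7^2 (power)
7^2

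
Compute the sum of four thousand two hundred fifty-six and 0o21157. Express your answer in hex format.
Convert four thousand two hundred fifty-six (English words) → 4×1000 + 2×100 + 56 = 4256 (decimal)
Convert 0o21157 (octal) → 2×4096 + 1×512 + 1×64 + 5×8 + 7 = 8815 (decimal)
Compute 4256 + 8815 = 13071
Convert 13071 (decimal) → 13071 = 3×4096 + 3×256 + 15 → 0x330F (hexadecimal)
0x330F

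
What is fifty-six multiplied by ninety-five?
Convert fifty-six (English words) → 56 (decimal)
Convert ninety-five (English words) → 95 (decimal)
Compute 56 × 95 = 5320
5320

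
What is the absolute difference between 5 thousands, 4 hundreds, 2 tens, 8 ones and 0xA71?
Convert 5 thousands, 4 hundreds, 2 tens, 8 ones (place-value notation) → 5×1000 + 4×100 + 2×10 + 8 = 5428 (decimal)
Convert 0xA71 (hexadecimal) → 10×256 + 7×16 + 1 = 2673 (decimal)
Compute |5428 - 2673| = 2755
2755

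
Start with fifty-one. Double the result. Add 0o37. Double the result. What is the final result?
Convert fifty-one (English words) → 51 (decimal)
Start: 51
51 × 2 = 102
Convert 0o37 (octal) → 3×8 + 7 = 31 (decimal)
102 + 31 = 133
133 × 2 = 266
266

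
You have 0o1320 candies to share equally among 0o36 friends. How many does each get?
Convert 0o1320 (octal) → 1×512 + 3×64 + 2×8 = 720 (decimal)
Convert 0o36 (octal) → 3×8 + 6 = 30 (decimal)
Compute 720 ÷ 30 = 24
24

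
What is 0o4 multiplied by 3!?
Convert 0o4 (octal) → 4 (decimal)
Convert 3! (factorial) → 6 (decimal)
Compute 4 × 6 = 24
24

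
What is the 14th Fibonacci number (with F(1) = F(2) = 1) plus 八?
The 14th Fibonacci number (with F(1) = F(2) = 1): 1, 1, 2, 3, 5, 8, 13, 21, 34, 55, 89, 144, 233, 377 → 377
Convert 八 (Chinese numeral) → 8 (decimal)
Compute 377 + 8 = 385
385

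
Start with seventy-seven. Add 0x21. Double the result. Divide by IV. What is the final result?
Convert seventy-seven (English words) → 77 (decimal)
Start: 77
Convert 0x21 (hexadecimal) → 2×16 + 1 = 33 (decimal)
77 + 33 = 110
110 × 2 = 220
Convert IV (Roman numeral) → 4 (decimal)
220 ÷ 4 = 55
55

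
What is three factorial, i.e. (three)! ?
Convert three (English words) → 3 (decimal)
Compute 3! = 6
6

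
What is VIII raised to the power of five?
Convert VIII (Roman numeral) → 5 + 1 + 1 + 1 = 8 (decimal)
Convert five (English words) → 5 (decimal)
Compute 8 ^ 5 = 32768
32768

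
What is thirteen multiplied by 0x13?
Convert thirteen (English words) → 13 (decimal)
Convert 0x13 (hexadecimal) → 1×16 + 3 = 19 (decimal)
Compute 13 × 19 = 247
247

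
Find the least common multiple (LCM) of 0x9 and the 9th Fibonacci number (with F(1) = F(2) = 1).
Convert 0x9 (hexadecimal) → 9 (decimal)
Convert the 9th Fibonacci number (with F(1) = F(2) = 1) (Fibonacci index) → 1, 1, 2, 3, 5, 8, 13, 21, 34 → 34 (decimal)
Compute lcm(9, 34) = 306
306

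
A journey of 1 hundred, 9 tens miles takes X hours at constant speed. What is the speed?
Convert 1 hundred, 9 tens (place-value notation) → 1×100 + 9×10 = 190 (decimal)
Convert X (Roman numeral) → 10 (decimal)
Compute 190 ÷ 10 = 19
19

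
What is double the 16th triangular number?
The 16th triangular number = 16×17/2 = 136
Compute 136 × 2 = 272
272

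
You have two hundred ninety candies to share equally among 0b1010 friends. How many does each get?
Convert two hundred ninety (English words) → 2×100 + 90 = 290 (decimal)
Convert 0b1010 (binary) → 8 + 2 = 10 (decimal)
Compute 290 ÷ 10 = 29
29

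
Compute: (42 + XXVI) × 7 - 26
Convert XXVI (Roman numeral) → 10 + 10 + 5 + 1 = 26 (decimal)
Expression in decimal: (42 + 26) × 7 - 26
Parentheses first: 42 + 26 = 68
Multiply: 68 × 7 = 476
Subtract: 476 - 26 = 450
450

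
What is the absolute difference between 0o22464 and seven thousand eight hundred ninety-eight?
Convert 0o22464 (octal) → 2×4096 + 2×512 + 4×64 + 6×8 + 4 = 9524 (decimal)
Convert seven thousand eight hundred ninety-eight (English words) → 7×1000 + 8×100 + 98 = 7898 (decimal)
Compute |9524 - 7898| = 1626
1626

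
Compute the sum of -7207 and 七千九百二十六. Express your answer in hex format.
Convert 七千九百二十六 (Chinese numeral) → 7×1000 + 9×100 + 2×10 + 6 = 7926 (decimal)
Compute -7207 + 7926 = 719
Convert 719 (decimal) → 719 = 2×256 + 12×16 + 15 → 0x2CF (hexadecimal)
0x2CF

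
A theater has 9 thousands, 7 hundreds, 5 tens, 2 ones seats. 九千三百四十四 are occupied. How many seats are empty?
Convert 9 thousands, 7 hundreds, 5 tens, 2 ones (place-value notation) → 9×1000 + 7×100 + 5×10 + 2 = 9752 (decimal)
Convert 九千三百四十四 (Chinese numeral) → 9×1000 + 3×100 + 4×10 + 4 = 9344 (decimal)
Compute 9752 - 9344 = 408
408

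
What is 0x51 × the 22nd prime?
Convert 0x51 (hexadecimal) → 5×16 + 1 = 81 (decimal)
Convert the 22nd prime (prime index) → 79 (decimal)
Compute 81 × 79 = 6399
6399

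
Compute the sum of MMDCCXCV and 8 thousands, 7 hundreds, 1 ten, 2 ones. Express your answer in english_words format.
Convert MMDCCXCV (Roman numeral) → 1000 + 1000 + 500 + 100 + 100 + 90 + 5 = 2795 (decimal)
Convert 8 thousands, 7 hundreds, 1 ten, 2 ones (place-value notation) → 8×1000 + 7×100 + 1×10 + 2 = 8712 (decimal)
Compute 2795 + 8712 = 11507
Convert 11507 (decimal) → 11507 = 11×1000 + 5×100 + 7 → eleven thousand five hundred seven (English words)
eleven thousand five hundred seven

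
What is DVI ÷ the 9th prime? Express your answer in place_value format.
Convert DVI (Roman numeral) → 500 + 5 + 1 = 506 (decimal)
Convert the 9th prime (prime index) → 23 (decimal)
Compute 506 ÷ 23 = 22
Convert 22 (decimal) → 22 = 2×10 + 2 → 2 tens, 2 ones (place-value notation)
2 tens, 2 ones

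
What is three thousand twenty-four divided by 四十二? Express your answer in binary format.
Convert three thousand twenty-four (English words) → 3×1000 + 24 = 3024 (decimal)
Convert 四十二 (Chinese numeral) → 4×10 + 2 = 42 (decimal)
Compute 3024 ÷ 42 = 72
Convert 72 (decimal) → 72 = 64 + 8 → 0b1001000 (binary)
0b1001000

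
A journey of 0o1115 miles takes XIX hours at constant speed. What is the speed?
Convert 0o1115 (octal) → 1×512 + 1×64 + 1×8 + 5 = 589 (decimal)
Convert XIX (Roman numeral) → 10 + 9 = 19 (decimal)
Compute 589 ÷ 19 = 31
31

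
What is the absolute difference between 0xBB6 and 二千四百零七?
Convert 0xBB6 (hexadecimal) → 11×256 + 11×16 + 6 = 2998 (decimal)
Convert 二千四百零七 (Chinese numeral) → 2×1000 + 4×100 + 7 = 2407 (decimal)
Compute |2998 - 2407| = 591
591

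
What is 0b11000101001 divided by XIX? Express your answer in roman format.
Convert 0b11000101001 (binary) → 1024 + 512 + 32 + 8 + 1 = 1577 (decimal)
Convert XIX (Roman numeral) → 10 + 9 = 19 (decimal)
Compute 1577 ÷ 19 = 83
Convert 83 (decimal) → 83 = 50 + 10 + 10 + 10 + 1 + 1 + 1 → LXXXIII (Roman numeral)
LXXXIII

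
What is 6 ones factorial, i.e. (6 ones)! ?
Convert 6 ones (place-value notation) → 6 (decimal)
Compute 6! = 720
720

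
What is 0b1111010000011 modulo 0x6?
Convert 0b1111010000011 (binary) → 4096 + 2048 + 1024 + 512 + 128 + 2 + 1 = 7811 (decimal)
Convert 0x6 (hexadecimal) → 6 (decimal)
Compute 7811 mod 6 = 5
5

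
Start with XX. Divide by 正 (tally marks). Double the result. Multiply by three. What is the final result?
Convert XX (Roman numeral) → 10 + 10 = 20 (decimal)
Start: 20
Convert 正 (tally marks) → 5 (decimal)
20 ÷ 5 = 4
4 × 2 = 8
Convert three (English words) → 3 (decimal)
8 × 3 = 24
24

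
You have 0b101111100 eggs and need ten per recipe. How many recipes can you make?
Convert 0b101111100 (binary) → 256 + 64 + 32 + 16 + 8 + 4 = 380 (decimal)
Convert ten (English words) → 10 (decimal)
Compute 380 ÷ 10 = 38
38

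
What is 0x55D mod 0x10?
Convert 0x55D (hexadecimal) → 5×256 + 5×16 + 13 = 1373 (decimal)
Convert 0x10 (hexadecimal) → 1×16 = 16 (decimal)
Compute 1373 mod 16 = 13
13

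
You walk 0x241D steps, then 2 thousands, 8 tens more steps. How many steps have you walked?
Convert 0x241D (hexadecimal) → 2×4096 + 4×256 + 1×16 + 13 = 9245 (decimal)
Convert 2 thousands, 8 tens (place-value notation) → 2×1000 + 8×10 = 2080 (decimal)
Compute 9245 + 2080 = 11325
11325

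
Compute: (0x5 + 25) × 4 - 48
Convert 0x5 (hexadecimal) → 5 (decimal)
Expression in decimal: (5 + 25) × 4 - 48
Parentheses first: 5 + 25 = 30
Multiply: 30 × 4 = 120
Subtract: 120 - 48 = 72
72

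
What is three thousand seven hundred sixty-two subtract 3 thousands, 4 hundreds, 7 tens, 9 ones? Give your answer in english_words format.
Convert three thousand seven hundred sixty-two (English words) → 3×1000 + 7×100 + 62 = 3762 (decimal)
Convert 3 thousands, 4 hundreds, 7 tens, 9 ones (place-value notation) → 3×1000 + 4×100 + 7×10 + 9 = 3479 (decimal)
Compute 3762 - 3479 = 283
Convert 283 (decimal) → 283 = 2×100 + 83 → two hundred eighty-three (English words)
two hundred eighty-three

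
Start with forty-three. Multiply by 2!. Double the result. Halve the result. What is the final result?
Convert forty-three (English words) → 43 (decimal)
Start: 43
Convert 2! (factorial) → 2 (decimal)
43 × 2 = 86
86 × 2 = 172
172 ÷ 2 = 86
86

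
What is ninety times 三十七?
Convert ninety (English words) → 90 (decimal)
Convert 三十七 (Chinese numeral) → 3×10 + 7 = 37 (decimal)
Compute 90 × 37 = 3330
3330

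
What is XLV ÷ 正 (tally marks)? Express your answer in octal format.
Convert XLV (Roman numeral) → 40 + 5 = 45 (decimal)
Convert 正 (tally marks) → 5 (decimal)
Compute 45 ÷ 5 = 9
Convert 9 (decimal) → 9 = 1×8 + 1 → 0o11 (octal)
0o11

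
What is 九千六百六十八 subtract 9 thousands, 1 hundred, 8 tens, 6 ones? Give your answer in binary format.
Convert 九千六百六十八 (Chinese numeral) → 9×1000 + 6×100 + 6×10 + 8 = 9668 (decimal)
Convert 9 thousands, 1 hundred, 8 tens, 6 ones (place-value notation) → 9×1000 + 1×100 + 8×10 + 6 = 9186 (decimal)
Compute 9668 - 9186 = 482
Convert 482 (decimal) → 482 = 256 + 128 + 64 + 32 + 2 → 0b111100010 (binary)
0b111100010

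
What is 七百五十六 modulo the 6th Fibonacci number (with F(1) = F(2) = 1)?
Convert 七百五十六 (Chinese numeral) → 7×100 + 5×10 + 6 = 756 (decimal)
Convert the 6th Fibonacci number (with F(1) = F(2) = 1) (Fibonacci index) → 1, 1, 2, 3, 5, 8 → 8 (decimal)
Compute 756 mod 8 = 4
4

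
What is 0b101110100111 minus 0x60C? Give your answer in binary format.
Convert 0b101110100111 (binary) → 2048 + 512 + 256 + 128 + 32 + 4 + 2 + 1 = 2983 (decimal)
Convert 0x60C (hexadecimal) → 6×256 + 12 = 1548 (decimal)
Compute 2983 - 1548 = 1435
Convert 1435 (decimal) → 1435 = 1024 + 256 + 128 + 16 + 8 + 2 + 1 → 0b10110011011 (binary)
0b10110011011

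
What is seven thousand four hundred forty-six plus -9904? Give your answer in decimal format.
Convert seven thousand four hundred forty-six (English words) → 7×1000 + 4×100 + 46 = 7446 (decimal)
Compute 7446 + -9904 = -2458
-2458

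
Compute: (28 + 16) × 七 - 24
Convert 七 (Chinese numeral) → 7 (decimal)
Expression in decimal: (28 + 16) × 7 - 24
Parentheses first: 28 + 16 = 44
Multiply: 44 × 7 = 308
Subtract: 308 - 24 = 284
284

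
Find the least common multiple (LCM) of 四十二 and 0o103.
Convert 四十二 (Chinese numeral) → 4×10 + 2 = 42 (decimal)
Convert 0o103 (octal) → 1×64 + 3 = 67 (decimal)
Compute lcm(42, 67) = 2814
2814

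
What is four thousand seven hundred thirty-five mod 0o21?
Convert four thousand seven hundred thirty-five (English words) → 4×1000 + 7×100 + 35 = 4735 (decimal)
Convert 0o21 (octal) → 2×8 + 1 = 17 (decimal)
Compute 4735 mod 17 = 9
9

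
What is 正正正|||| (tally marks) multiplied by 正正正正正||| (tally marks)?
Convert 正正正|||| (tally marks) → 5 + 5 + 5 + 4 = 19 (decimal)
Convert 正正正正正||| (tally marks) → 5 + 5 + 5 + 5 + 5 + 3 = 28 (decimal)
Compute 19 × 28 = 532
532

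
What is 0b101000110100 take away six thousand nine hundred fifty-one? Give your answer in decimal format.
Convert 0b101000110100 (binary) → 2048 + 512 + 32 + 16 + 4 = 2612 (decimal)
Convert six thousand nine hundred fifty-one (English words) → 6×1000 + 9×100 + 51 = 6951 (decimal)
Compute 2612 - 6951 = -4339
-4339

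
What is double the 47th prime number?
The 47th prime number = 211
Compute 211 × 2 = 422
422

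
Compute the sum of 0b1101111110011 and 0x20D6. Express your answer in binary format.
Convert 0b1101111110011 (binary) → 4096 + 2048 + 512 + 256 + 128 + 64 + 32 + 16 + 2 + 1 = 7155 (decimal)
Convert 0x20D6 (hexadecimal) → 2×4096 + 13×16 + 6 = 8406 (decimal)
Compute 7155 + 8406 = 15561
Convert 15561 (decimal) → 15561 = 8192 + 4096 + 2048 + 1024 + 128 + 64 + 8 + 1 → 0b11110011001001 (binary)
0b11110011001001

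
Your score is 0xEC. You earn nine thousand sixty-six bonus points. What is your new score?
Convert 0xEC (hexadecimal) → 14×16 + 12 = 236 (decimal)
Convert nine thousand sixty-six (English words) → 9×1000 + 66 = 9066 (decimal)
Compute 236 + 9066 = 9302
9302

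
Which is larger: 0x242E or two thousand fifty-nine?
Convert 0x242E (hexadecimal) → 2×4096 + 4×256 + 2×16 + 14 = 9262 (decimal)
Convert two thousand fifty-nine (English words) → 2×1000 + 59 = 2059 (decimal)
Compare 9262 vs 2059: larger = 9262
9262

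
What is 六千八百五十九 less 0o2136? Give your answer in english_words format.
Convert 六千八百五十九 (Chinese numeral) → 6×1000 + 8×100 + 5×10 + 9 = 6859 (decimal)
Convert 0o2136 (octal) → 2×512 + 1×64 + 3×8 + 6 = 1118 (decimal)
Compute 6859 - 1118 = 5741
Convert 5741 (decimal) → 5741 = 5×1000 + 7×100 + 41 → five thousand seven hundred forty-one (English words)
five thousand seven hundred forty-one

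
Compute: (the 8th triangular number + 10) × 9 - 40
Convert the 8th triangular number (triangular index) → 8×9/2 = 36 (decimal)
Expression in decimal: (36 + 10) × 9 - 40
Parentheses first: 36 + 10 = 46
Multiply: 46 × 9 = 414
Subtract: 414 - 40 = 374
374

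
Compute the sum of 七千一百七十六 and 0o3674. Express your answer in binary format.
Convert 七千一百七十六 (Chinese numeral) → 7×1000 + 1×100 + 7×10 + 6 = 7176 (decimal)
Convert 0o3674 (octal) → 3×512 + 6×64 + 7×8 + 4 = 1980 (decimal)
Compute 7176 + 1980 = 9156
Convert 9156 (decimal) → 9156 = 8192 + 512 + 256 + 128 + 64 + 4 → 0b10001111000100 (binary)
0b10001111000100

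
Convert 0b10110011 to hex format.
Convert 0b10110011 (binary) → 128 + 32 + 16 + 2 + 1 = 179 (decimal)
Convert 179 (decimal) → 179 = 11×16 + 3 → 0xB3 (hexadecimal)
0xB3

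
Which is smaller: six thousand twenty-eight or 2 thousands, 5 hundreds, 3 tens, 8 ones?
Convert six thousand twenty-eight (English words) → 6×1000 + 28 = 6028 (decimal)
Convert 2 thousands, 5 hundreds, 3 tens, 8 ones (place-value notation) → 2×1000 + 5×100 + 3×10 + 8 = 2538 (decimal)
Compare 6028 vs 2538: smaller = 2538
2538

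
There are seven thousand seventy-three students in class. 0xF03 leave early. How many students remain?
Convert seven thousand seventy-three (English words) → 7×1000 + 73 = 7073 (decimal)
Convert 0xF03 (hexadecimal) → 15×256 + 3 = 3843 (decimal)
Compute 7073 - 3843 = 3230
3230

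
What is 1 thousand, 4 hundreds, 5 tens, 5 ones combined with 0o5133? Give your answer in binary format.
Convert 1 thousand, 4 hundreds, 5 tens, 5 ones (place-value notation) → 1×1000 + 4×100 + 5×10 + 5 = 1455 (decimal)
Convert 0o5133 (octal) → 5×512 + 1×64 + 3×8 + 3 = 2651 (decimal)
Compute 1455 + 2651 = 4106
Convert 4106 (decimal) → 4106 = 4096 + 8 + 2 → 0b1000000001010 (binary)
0b1000000001010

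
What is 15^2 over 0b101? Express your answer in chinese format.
Convert 15^2 (power) → 225 (decimal)
Convert 0b101 (binary) → 4 + 1 = 5 (decimal)
Compute 225 ÷ 5 = 45
Convert 45 (decimal) → 45 = 4×10 + 5 → 四十五 (Chinese numeral)
四十五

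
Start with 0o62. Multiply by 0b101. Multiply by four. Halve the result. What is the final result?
Convert 0o62 (octal) → 6×8 + 2 = 50 (decimal)
Start: 50
Convert 0b101 (binary) → 4 + 1 = 5 (decimal)
50 × 5 = 250
Convert four (English words) → 4 (decimal)
250 × 4 = 1000
1000 ÷ 2 = 500
500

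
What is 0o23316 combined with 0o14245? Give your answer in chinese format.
Convert 0o23316 (octal) → 2×4096 + 3×512 + 3×64 + 1×8 + 6 = 9934 (decimal)
Convert 0o14245 (octal) → 1×4096 + 4×512 + 2×64 + 4×8 + 5 = 6309 (decimal)
Compute 9934 + 6309 = 16243
Convert 16243 (decimal) → 16243 = 1×10000 + 6×1000 + 2×100 + 4×10 + 3 → 一万六千二百四十三 (Chinese numeral)
一万六千二百四十三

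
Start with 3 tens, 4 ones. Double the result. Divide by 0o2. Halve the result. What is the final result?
Convert 3 tens, 4 ones (place-value notation) → 3×10 + 4 = 34 (decimal)
Start: 34
34 × 2 = 68
Convert 0o2 (octal) → 2 (decimal)
68 ÷ 2 = 34
34 ÷ 2 = 17
17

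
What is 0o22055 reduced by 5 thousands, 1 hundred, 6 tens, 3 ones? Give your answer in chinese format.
Convert 0o22055 (octal) → 2×4096 + 2×512 + 5×8 + 5 = 9261 (decimal)
Convert 5 thousands, 1 hundred, 6 tens, 3 ones (place-value notation) → 5×1000 + 1×100 + 6×10 + 3 = 5163 (decimal)
Compute 9261 - 5163 = 4098
Convert 4098 (decimal) → 4098 = 4×1000 + 9×10 + 8 → 四千零九十八 (Chinese numeral)
四千零九十八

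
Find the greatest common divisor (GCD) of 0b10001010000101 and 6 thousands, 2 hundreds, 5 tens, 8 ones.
Convert 0b10001010000101 (binary) → 8192 + 512 + 128 + 4 + 1 = 8837 (decimal)
Convert 6 thousands, 2 hundreds, 5 tens, 8 ones (place-value notation) → 6×1000 + 2×100 + 5×10 + 8 = 6258 (decimal)
Compute gcd(8837, 6258) = 1
1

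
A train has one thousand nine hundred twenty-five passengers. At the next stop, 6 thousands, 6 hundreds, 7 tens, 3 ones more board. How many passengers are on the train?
Convert one thousand nine hundred twenty-five (English words) → 1×1000 + 9×100 + 25 = 1925 (decimal)
Convert 6 thousands, 6 hundreds, 7 tens, 3 ones (place-value notation) → 6×1000 + 6×100 + 7×10 + 3 = 6673 (decimal)
Compute 1925 + 6673 = 8598
8598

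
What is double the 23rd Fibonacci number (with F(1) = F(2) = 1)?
The 23rd Fibonacci number (with F(1) = F(2) = 1) = 28657
Compute 28657 × 2 = 57314
57314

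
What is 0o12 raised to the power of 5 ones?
Convert 0o12 (octal) → 1×8 + 2 = 10 (decimal)
Convert 5 ones (place-value notation) → 5 (decimal)
Compute 10 ^ 5 = 100000
100000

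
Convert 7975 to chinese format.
Convert 7975 (decimal) → 7975 = 7×1000 + 9×100 + 7×10 + 5 → 七千九百七十五 (Chinese numeral)
七千九百七十五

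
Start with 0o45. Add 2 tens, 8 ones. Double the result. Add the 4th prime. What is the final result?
Convert 0o45 (octal) → 4×8 + 5 = 37 (decimal)
Start: 37
Convert 2 tens, 8 ones (place-value notation) → 2×10 + 8 = 28 (decimal)
37 + 28 = 65
65 × 2 = 130
Convert the 4th prime (prime index) → 7 (decimal)
130 + 7 = 137
137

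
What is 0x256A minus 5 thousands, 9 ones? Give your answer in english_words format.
Convert 0x256A (hexadecimal) → 2×4096 + 5×256 + 6×16 + 10 = 9578 (decimal)
Convert 5 thousands, 9 ones (place-value notation) → 5×1000 + 9 = 5009 (decimal)
Compute 9578 - 5009 = 4569
Convert 4569 (decimal) → 4569 = 4×1000 + 5×100 + 69 → four thousand five hundred sixty-nine (English words)
four thousand five hundred sixty-nine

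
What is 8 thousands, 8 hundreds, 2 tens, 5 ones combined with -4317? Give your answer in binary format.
Convert 8 thousands, 8 hundreds, 2 tens, 5 ones (place-value notation) → 8×1000 + 8×100 + 2×10 + 5 = 8825 (decimal)
Compute 8825 + -4317 = 4508
Convert 4508 (decimal) → 4508 = 4096 + 256 + 128 + 16 + 8 + 4 → 0b1000110011100 (binary)
0b1000110011100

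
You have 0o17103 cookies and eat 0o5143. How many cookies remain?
Convert 0o17103 (octal) → 1×4096 + 7×512 + 1×64 + 3 = 7747 (decimal)
Convert 0o5143 (octal) → 5×512 + 1×64 + 4×8 + 3 = 2659 (decimal)
Compute 7747 - 2659 = 5088
5088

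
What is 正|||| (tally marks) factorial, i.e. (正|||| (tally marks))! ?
Convert 正|||| (tally marks) → 5 + 4 = 9 (decimal)
Compute 9! = 362880
362880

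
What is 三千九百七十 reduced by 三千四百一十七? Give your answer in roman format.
Convert 三千九百七十 (Chinese numeral) → 3×1000 + 9×100 + 7×10 = 3970 (decimal)
Convert 三千四百一十七 (Chinese numeral) → 3×1000 + 4×100 + 1×10 + 7 = 3417 (decimal)
Compute 3970 - 3417 = 553
Convert 553 (decimal) → 553 = 500 + 50 + 1 + 1 + 1 → DLIII (Roman numeral)
DLIII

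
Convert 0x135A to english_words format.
Convert 0x135A (hexadecimal) → 1×4096 + 3×256 + 5×16 + 10 = 4954 (decimal)
Convert 4954 (decimal) → 4954 = 4×1000 + 9×100 + 54 → four thousand nine hundred fifty-four (English words)
four thousand nine hundred fifty-four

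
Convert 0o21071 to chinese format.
Convert 0o21071 (octal) → 2×4096 + 1×512 + 7×8 + 1 = 8761 (decimal)
Convert 8761 (decimal) → 8761 = 8×1000 + 7×100 + 6×10 + 1 → 八千七百六十一 (Chinese numeral)
八千七百六十一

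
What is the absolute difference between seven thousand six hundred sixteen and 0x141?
Convert seven thousand six hundred sixteen (English words) → 7×1000 + 6×100 + 16 = 7616 (decimal)
Convert 0x141 (hexadecimal) → 1×256 + 4×16 + 1 = 321 (decimal)
Compute |7616 - 321| = 7295
7295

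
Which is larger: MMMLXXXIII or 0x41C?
Convert MMMLXXXIII (Roman numeral) → 1000 + 1000 + 1000 + 50 + 10 + 10 + 10 + 1 + 1 + 1 = 3083 (decimal)
Convert 0x41C (hexadecimal) → 4×256 + 1×16 + 12 = 1052 (decimal)
Compare 3083 vs 1052: larger = 3083
3083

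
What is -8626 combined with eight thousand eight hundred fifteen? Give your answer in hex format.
Convert eight thousand eight hundred fifteen (English words) → 8×1000 + 8×100 + 15 = 8815 (decimal)
Compute -8626 + 8815 = 189
Convert 189 (decimal) → 189 = 11×16 + 13 → 0xBD (hexadecimal)
0xBD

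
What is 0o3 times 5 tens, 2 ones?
Convert 0o3 (octal) → 3 (decimal)
Convert 5 tens, 2 ones (place-value notation) → 5×10 + 2 = 52 (decimal)
Compute 3 × 52 = 156
156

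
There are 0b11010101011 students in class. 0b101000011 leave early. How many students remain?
Convert 0b11010101011 (binary) → 1024 + 512 + 128 + 32 + 8 + 2 + 1 = 1707 (decimal)
Convert 0b101000011 (binary) → 256 + 64 + 2 + 1 = 323 (decimal)
Compute 1707 - 323 = 1384
1384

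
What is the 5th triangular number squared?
The 5th triangular number = 5×6/2 = 15
Compute 15² = 15 × 15 = 225
225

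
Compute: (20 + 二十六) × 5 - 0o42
Convert 二十六 (Chinese numeral) → 2×10 + 6 = 26 (decimal)
Convert 0o42 (octal) → 4×8 + 2 = 34 (decimal)
Expression in decimal: (20 + 26) × 5 - 34
Parentheses first: 20 + 26 = 46
Multiply: 46 × 5 = 230
Subtract: 230 - 34 = 196
196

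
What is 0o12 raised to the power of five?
Convert 0o12 (octal) → 1×8 + 2 = 10 (decimal)
Convert five (English words) → 5 (decimal)
Compute 10 ^ 5 = 100000
100000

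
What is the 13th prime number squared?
The 13th prime number = 41
Compute 41² = 41 × 41 = 1681
1681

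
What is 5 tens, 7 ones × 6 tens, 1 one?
Convert 5 tens, 7 ones (place-value notation) → 5×10 + 7 = 57 (decimal)
Convert 6 tens, 1 one (place-value notation) → 6×10 + 1 = 61 (decimal)
Compute 57 × 61 = 3477
3477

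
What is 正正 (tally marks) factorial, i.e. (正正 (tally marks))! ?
Convert 正正 (tally marks) → 5 + 5 = 10 (decimal)
Compute 10! = 3628800
3628800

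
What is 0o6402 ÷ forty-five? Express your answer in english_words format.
Convert 0o6402 (octal) → 6×512 + 4×64 + 2 = 3330 (decimal)
Convert forty-five (English words) → 45 (decimal)
Compute 3330 ÷ 45 = 74
Convert 74 (decimal) → seventy-four (English words)
seventy-four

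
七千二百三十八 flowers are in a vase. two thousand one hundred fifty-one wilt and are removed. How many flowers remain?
Convert 七千二百三十八 (Chinese numeral) → 7×1000 + 2×100 + 3×10 + 8 = 7238 (decimal)
Convert two thousand one hundred fifty-one (English words) → 2×1000 + 1×100 + 51 = 2151 (decimal)
Compute 7238 - 2151 = 5087
5087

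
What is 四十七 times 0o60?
Convert 四十七 (Chinese numeral) → 4×10 + 7 = 47 (decimal)
Convert 0o60 (octal) → 6×8 = 48 (decimal)
Compute 47 × 48 = 2256
2256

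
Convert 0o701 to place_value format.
Convert 0o701 (octal) → 7×64 + 1 = 449 (decimal)
Convert 449 (decimal) → 449 = 4×100 + 4×10 + 9 → 4 hundreds, 4 tens, 9 ones (place-value notation)
4 hundreds, 4 tens, 9 ones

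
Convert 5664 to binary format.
Convert 5664 (decimal) → 5664 = 4096 + 1024 + 512 + 32 → 0b1011000100000 (binary)
0b1011000100000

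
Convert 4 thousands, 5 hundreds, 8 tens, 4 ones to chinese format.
Convert 4 thousands, 5 hundreds, 8 tens, 4 ones (place-value notation) → 4×1000 + 5×100 + 8×10 + 4 = 4584 (decimal)
Convert 4584 (decimal) → 4584 = 4×1000 + 5×100 + 8×10 + 4 → 四千五百八十四 (Chinese numeral)
四千五百八十四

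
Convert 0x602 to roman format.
Convert 0x602 (hexadecimal) → 6×256 + 2 = 1538 (decimal)
Convert 1538 (decimal) → 1538 = 1000 + 500 + 10 + 10 + 10 + 5 + 1 + 1 + 1 → MDXXXVIII (Roman numeral)
MDXXXVIII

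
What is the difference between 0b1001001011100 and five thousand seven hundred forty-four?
Convert 0b1001001011100 (binary) → 4096 + 512 + 64 + 16 + 8 + 4 = 4700 (decimal)
Convert five thousand seven hundred forty-four (English words) → 5×1000 + 7×100 + 44 = 5744 (decimal)
Difference: |4700 - 5744| = 1044
1044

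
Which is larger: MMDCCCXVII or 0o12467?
Convert MMDCCCXVII (Roman numeral) → 1000 + 1000 + 500 + 100 + 100 + 100 + 10 + 5 + 1 + 1 = 2817 (decimal)
Convert 0o12467 (octal) → 1×4096 + 2×512 + 4×64 + 6×8 + 7 = 5431 (decimal)
Compare 2817 vs 5431: larger = 5431
5431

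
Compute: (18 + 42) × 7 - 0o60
Convert 0o60 (octal) → 6×8 = 48 (decimal)
Expression in decimal: (18 + 42) × 7 - 48
Parentheses first: 18 + 42 = 60
Multiply: 60 × 7 = 420
Subtract: 420 - 48 = 372
372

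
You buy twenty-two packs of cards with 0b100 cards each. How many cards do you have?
Convert 0b100 (binary) → 4 (decimal)
Convert twenty-two (English words) → 22 (decimal)
Compute 4 × 22 = 88
88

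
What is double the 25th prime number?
The 25th prime number = 97
Compute 97 × 2 = 194
194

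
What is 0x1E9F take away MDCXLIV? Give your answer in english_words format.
Convert 0x1E9F (hexadecimal) → 1×4096 + 14×256 + 9×16 + 15 = 7839 (decimal)
Convert MDCXLIV (Roman numeral) → 1000 + 500 + 100 + 40 + 4 = 1644 (decimal)
Compute 7839 - 1644 = 6195
Convert 6195 (decimal) → 6195 = 6×1000 + 1×100 + 95 → six thousand one hundred ninety-five (English words)
six thousand one hundred ninety-five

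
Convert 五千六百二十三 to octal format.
Convert 五千六百二十三 (Chinese numeral) → 5×1000 + 6×100 + 2×10 + 3 = 5623 (decimal)
Convert 5623 (decimal) → 5623 = 1×4096 + 2×512 + 7×64 + 6×8 + 7 → 0o12767 (octal)
0o12767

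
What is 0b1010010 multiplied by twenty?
Convert 0b1010010 (binary) → 64 + 16 + 2 = 82 (decimal)
Convert twenty (English words) → 20 (decimal)
Compute 82 × 20 = 1640
1640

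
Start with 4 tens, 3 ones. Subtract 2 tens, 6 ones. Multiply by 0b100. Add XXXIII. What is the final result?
Convert 4 tens, 3 ones (place-value notation) → 4×10 + 3 = 43 (decimal)
Start: 43
Convert 2 tens, 6 ones (place-value notation) → 2×10 + 6 = 26 (decimal)
43 - 26 = 17
Convert 0b100 (binary) → 4 (decimal)
17 × 4 = 68
Convert XXXIII (Roman numeral) → 10 + 10 + 10 + 1 + 1 + 1 = 33 (decimal)
68 + 33 = 101
101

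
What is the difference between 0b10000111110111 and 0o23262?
Convert 0b10000111110111 (binary) → 8192 + 256 + 128 + 64 + 32 + 16 + 4 + 2 + 1 = 8695 (decimal)
Convert 0o23262 (octal) → 2×4096 + 3×512 + 2×64 + 6×8 + 2 = 9906 (decimal)
Difference: |8695 - 9906| = 1211
1211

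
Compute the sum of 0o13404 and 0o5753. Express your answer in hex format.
Convert 0o13404 (octal) → 1×4096 + 3×512 + 4×64 + 4 = 5892 (decimal)
Convert 0o5753 (octal) → 5×512 + 7×64 + 5×8 + 3 = 3051 (decimal)
Compute 5892 + 3051 = 8943
Convert 8943 (decimal) → 8943 = 2×4096 + 2×256 + 14×16 + 15 → 0x22EF (hexadecimal)
0x22EF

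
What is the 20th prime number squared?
The 20th prime number = 71
Compute 71² = 71 × 71 = 5041
5041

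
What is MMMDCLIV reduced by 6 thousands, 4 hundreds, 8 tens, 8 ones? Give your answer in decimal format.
Convert MMMDCLIV (Roman numeral) → 1000 + 1000 + 1000 + 500 + 100 + 50 + 4 = 3654 (decimal)
Convert 6 thousands, 4 hundreds, 8 tens, 8 ones (place-value notation) → 6×1000 + 4×100 + 8×10 + 8 = 6488 (decimal)
Compute 3654 - 6488 = -2834
-2834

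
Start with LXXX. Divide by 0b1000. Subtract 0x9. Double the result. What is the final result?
Convert LXXX (Roman numeral) → 50 + 10 + 10 + 10 = 80 (decimal)
Start: 80
Convert 0b1000 (binary) → 8 (decimal)
80 ÷ 8 = 10
Convert 0x9 (hexadecimal) → 9 (decimal)
10 - 9 = 1
1 × 2 = 2
2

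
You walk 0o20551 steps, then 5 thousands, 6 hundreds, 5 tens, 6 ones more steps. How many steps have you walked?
Convert 0o20551 (octal) → 2×4096 + 5×64 + 5×8 + 1 = 8553 (decimal)
Convert 5 thousands, 6 hundreds, 5 tens, 6 ones (place-value notation) → 5×1000 + 6×100 + 5×10 + 6 = 5656 (decimal)
Compute 8553 + 5656 = 14209
14209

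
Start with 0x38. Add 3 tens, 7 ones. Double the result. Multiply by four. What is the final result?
Convert 0x38 (hexadecimal) → 3×16 + 8 = 56 (decimal)
Start: 56
Convert 3 tens, 7 ones (place-value notation) → 3×10 + 7 = 37 (decimal)
56 + 37 = 93
93 × 2 = 186
Convert four (English words) → 4 (decimal)
186 × 4 = 744
744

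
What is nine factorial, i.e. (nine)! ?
Convert nine (English words) → 9 (decimal)
Compute 9! = 362880
362880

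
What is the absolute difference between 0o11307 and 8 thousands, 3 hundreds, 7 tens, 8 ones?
Convert 0o11307 (octal) → 1×4096 + 1×512 + 3×64 + 7 = 4807 (decimal)
Convert 8 thousands, 3 hundreds, 7 tens, 8 ones (place-value notation) → 8×1000 + 3×100 + 7×10 + 8 = 8378 (decimal)
Compute |4807 - 8378| = 3571
3571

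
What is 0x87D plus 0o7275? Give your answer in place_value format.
Convert 0x87D (hexadecimal) → 8×256 + 7×16 + 13 = 2173 (decimal)
Convert 0o7275 (octal) → 7×512 + 2×64 + 7×8 + 5 = 3773 (decimal)
Compute 2173 + 3773 = 5946
Convert 5946 (decimal) → 5946 = 5×1000 + 9×100 + 4×10 + 6 → 5 thousands, 9 hundreds, 4 tens, 6 ones (place-value notation)
5 thousands, 9 hundreds, 4 tens, 6 ones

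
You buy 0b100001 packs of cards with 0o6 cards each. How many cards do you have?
Convert 0o6 (octal) → 6 (decimal)
Convert 0b100001 (binary) → 32 + 1 = 33 (decimal)
Compute 6 × 33 = 198
198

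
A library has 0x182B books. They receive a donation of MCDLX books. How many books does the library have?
Convert 0x182B (hexadecimal) → 1×4096 + 8×256 + 2×16 + 11 = 6187 (decimal)
Convert MCDLX (Roman numeral) → 1000 + 400 + 50 + 10 = 1460 (decimal)
Compute 6187 + 1460 = 7647
7647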